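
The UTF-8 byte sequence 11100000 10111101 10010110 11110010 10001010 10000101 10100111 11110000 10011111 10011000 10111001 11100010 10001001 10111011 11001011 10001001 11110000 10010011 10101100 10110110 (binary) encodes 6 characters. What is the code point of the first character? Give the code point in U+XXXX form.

U+0F56

Offset 0: leading byte 0xE0 = 11100000 → 3-byte char #1 = E0 BD 96.
Leading byte 0xE0 = 11100000 matches 1110xxxx → 3-byte sequence.
Byte 1: 0xE0 = 11100000, payload 0000 (4 bits).
Byte 2: 0xBD = 10111101 (10xxxxxx ✓), payload 111101.
Byte 3: 0x96 = 10010110 (10xxxxxx ✓), payload 010110.
Concatenate: 0000111101010110 = 0xF56 (16 bits → U+0F56).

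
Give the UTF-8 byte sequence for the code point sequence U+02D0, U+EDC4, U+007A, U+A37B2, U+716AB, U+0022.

CB 90 EE B7 84 7A F2 A3 9E B2 F1 B1 9A AB 22

U+02D0: 2-byte form → CB 90.
U+EDC4: 3-byte form → EE B7 84.
U+007A: 1-byte form → 7A.
U+A37B2: 4-byte form → F2 A3 9E B2.
U+716AB: 4-byte form → F1 B1 9A AB.
U+0022: 1-byte form → 22.
Concatenated (15 bytes): CB 90 EE B7 84 7A F2 A3 9E B2 F1 B1 9A AB 22.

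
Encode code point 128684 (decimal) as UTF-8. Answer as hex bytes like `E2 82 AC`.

U+1F6AC = 0x1F6AC = 128684 decimal. In range U+10000–U+10FFFF → 4-byte form: 11110xxx 10xxxxxx 10xxxxxx 10xxxxxx.
Binary (21 bits): 000011111011010101100.
Split 3+6+6+6: 000 | 011111 | 011010 | 101100.
Byte 1: 11110000 = 0xF0.
Byte 2: 10011111 = 0x9F.
Byte 3: 10011010 = 0x9A.
Byte 4: 10101100 = 0xAC.

F0 9F 9A AC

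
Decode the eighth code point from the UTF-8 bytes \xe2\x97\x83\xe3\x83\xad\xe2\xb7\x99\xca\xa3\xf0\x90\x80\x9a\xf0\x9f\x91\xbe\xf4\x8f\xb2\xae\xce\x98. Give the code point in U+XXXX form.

Offset 0: leading byte 0xE2 = 11100010 → 3-byte char #1 = E2 97 83.
Offset 3: leading byte 0xE3 = 11100011 → 3-byte char #2 = E3 83 AD.
Offset 6: leading byte 0xE2 = 11100010 → 3-byte char #3 = E2 B7 99.
Offset 9: leading byte 0xCA = 11001010 → 2-byte char #4 = CA A3.
Offset 11: leading byte 0xF0 = 11110000 → 4-byte char #5 = F0 90 80 9A.
Offset 15: leading byte 0xF0 = 11110000 → 4-byte char #6 = F0 9F 91 BE.
Offset 19: leading byte 0xF4 = 11110100 → 4-byte char #7 = F4 8F B2 AE.
Offset 23: leading byte 0xCE = 11001110 → 2-byte char #8 = CE 98.
Leading byte 0xCE = 11001110 matches 110xxxxx → 2-byte sequence.
Byte 1: 0xCE = 11001110, payload 01110 (5 bits).
Byte 2: 0x98 = 10011000 (10xxxxxx ✓), payload 011000.
Concatenate: 01110011000 = 0x398 (11 bits → U+0398).

U+0398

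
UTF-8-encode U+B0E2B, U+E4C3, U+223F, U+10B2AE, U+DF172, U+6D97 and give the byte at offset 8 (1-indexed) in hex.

1-indexed offset 8 is 0-indexed offset 7.
U+B0E2B → 4-byte form F2 B0 B8 AB at offsets 0–3.
U+E4C3 → 3-byte form EE 93 83 at offsets 4–6.
U+223F → 3-byte form E2 88 BF at offsets 7–9.
Offset 7 falls in char 3's range; it's byte 1 of E2 88 BF = 0xE2.

0xE2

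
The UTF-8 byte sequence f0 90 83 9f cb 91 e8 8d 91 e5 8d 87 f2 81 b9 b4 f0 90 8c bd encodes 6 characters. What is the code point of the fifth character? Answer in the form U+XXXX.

Offset 0: leading byte 0xF0 = 11110000 → 4-byte char #1 = F0 90 83 9F.
Offset 4: leading byte 0xCB = 11001011 → 2-byte char #2 = CB 91.
Offset 6: leading byte 0xE8 = 11101000 → 3-byte char #3 = E8 8D 91.
Offset 9: leading byte 0xE5 = 11100101 → 3-byte char #4 = E5 8D 87.
Offset 12: leading byte 0xF2 = 11110010 → 4-byte char #5 = F2 81 B9 B4.
Leading byte 0xF2 = 11110010 matches 11110xxx → 4-byte sequence.
Byte 1: 0xF2 = 11110010, payload 010 (3 bits).
Byte 2: 0x81 = 10000001 (10xxxxxx ✓), payload 000001.
Byte 3: 0xB9 = 10111001 (10xxxxxx ✓), payload 111001.
Byte 4: 0xB4 = 10110100 (10xxxxxx ✓), payload 110100.
Concatenate: 010000001111001110100 = 0x81E74 (21 bits → U+81E74).

U+81E74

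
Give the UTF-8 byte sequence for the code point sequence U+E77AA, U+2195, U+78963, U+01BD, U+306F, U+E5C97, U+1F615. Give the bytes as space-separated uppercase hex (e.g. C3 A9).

U+E77AA: 4-byte form → F3 A7 9E AA.
U+2195: 3-byte form → E2 86 95.
U+78963: 4-byte form → F1 B8 A5 A3.
U+01BD: 2-byte form → C6 BD.
U+306F: 3-byte form → E3 81 AF.
U+E5C97: 4-byte form → F3 A5 B2 97.
U+1F615: 4-byte form → F0 9F 98 95.
Concatenated (24 bytes): F3 A7 9E AA E2 86 95 F1 B8 A5 A3 C6 BD E3 81 AF F3 A5 B2 97 F0 9F 98 95.

F3 A7 9E AA E2 86 95 F1 B8 A5 A3 C6 BD E3 81 AF F3 A5 B2 97 F0 9F 98 95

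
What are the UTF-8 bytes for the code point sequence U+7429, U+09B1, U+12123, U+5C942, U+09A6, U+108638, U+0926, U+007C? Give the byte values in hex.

E7 90 A9 E0 A6 B1 F0 92 84 A3 F1 9C A5 82 E0 A6 A6 F4 88 98 B8 E0 A4 A6 7C

U+7429: 3-byte form → E7 90 A9.
U+09B1: 3-byte form → E0 A6 B1.
U+12123: 4-byte form → F0 92 84 A3.
U+5C942: 4-byte form → F1 9C A5 82.
U+09A6: 3-byte form → E0 A6 A6.
U+108638: 4-byte form → F4 88 98 B8.
U+0926: 3-byte form → E0 A4 A6.
U+007C: 1-byte form → 7C.
Concatenated (25 bytes): E7 90 A9 E0 A6 B1 F0 92 84 A3 F1 9C A5 82 E0 A6 A6 F4 88 98 B8 E0 A4 A6 7C.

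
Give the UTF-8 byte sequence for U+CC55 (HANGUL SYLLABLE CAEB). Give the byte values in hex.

EC B1 95

U+CC55 = 0xCC55 = 52309 decimal. In range U+0800–U+FFFF → 3-byte form: 1110xxxx 10xxxxxx 10xxxxxx.
Binary (16 bits): 1100110001010101.
Split 4+6+6: 1100 | 110001 | 010101.
Byte 1: 11101100 = 0xEC.
Byte 2: 10110001 = 0xB1.
Byte 3: 10010101 = 0x95.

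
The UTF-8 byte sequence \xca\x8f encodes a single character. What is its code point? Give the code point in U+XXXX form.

U+028F

Leading byte 0xCA = 11001010 matches 110xxxxx → 2-byte sequence.
Byte 1: 0xCA = 11001010, payload 01010 (5 bits).
Byte 2: 0x8F = 10001111 (10xxxxxx ✓), payload 001111.
Concatenate: 01010001111 = 0x28F (11 bits → U+028F).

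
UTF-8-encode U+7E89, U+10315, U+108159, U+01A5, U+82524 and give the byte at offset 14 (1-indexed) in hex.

0xF2

1-indexed offset 14 is 0-indexed offset 13.
U+7E89 → 3-byte form E7 BA 89 at offsets 0–2.
U+10315 → 4-byte form F0 90 8C 95 at offsets 3–6.
U+108159 → 4-byte form F4 88 85 99 at offsets 7–10.
U+01A5 → 2-byte form C6 A5 at offsets 11–12.
U+82524 → 4-byte form F2 82 94 A4 at offsets 13–16.
Offset 13 falls in char 5's range; it's byte 1 of F2 82 94 A4 = 0xF2.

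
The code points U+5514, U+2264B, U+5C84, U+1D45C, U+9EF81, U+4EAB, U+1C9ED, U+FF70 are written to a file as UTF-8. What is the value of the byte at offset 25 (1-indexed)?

1-indexed offset 25 is 0-indexed offset 24.
U+5514 → 3-byte form E5 94 94 at offsets 0–2.
U+2264B → 4-byte form F0 A2 99 8B at offsets 3–6.
U+5C84 → 3-byte form E5 B2 84 at offsets 7–9.
U+1D45C → 4-byte form F0 9D 91 9C at offsets 10–13.
U+9EF81 → 4-byte form F2 9E BE 81 at offsets 14–17.
U+4EAB → 3-byte form E4 BA AB at offsets 18–20.
U+1C9ED → 4-byte form F0 9C A7 AD at offsets 21–24.
Offset 24 falls in char 7's range; it's byte 4 of F0 9C A7 AD = 0xAD.

0xAD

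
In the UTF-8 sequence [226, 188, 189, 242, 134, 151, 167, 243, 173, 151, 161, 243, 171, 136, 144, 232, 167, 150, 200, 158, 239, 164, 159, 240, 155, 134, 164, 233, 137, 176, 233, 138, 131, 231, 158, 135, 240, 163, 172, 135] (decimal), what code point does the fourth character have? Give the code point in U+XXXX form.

Offset 0: leading byte 0xE2 = 11100010 → 3-byte char #1 = E2 BC BD.
Offset 3: leading byte 0xF2 = 11110010 → 4-byte char #2 = F2 86 97 A7.
Offset 7: leading byte 0xF3 = 11110011 → 4-byte char #3 = F3 AD 97 A1.
Offset 11: leading byte 0xF3 = 11110011 → 4-byte char #4 = F3 AB 88 90.
Leading byte 0xF3 = 11110011 matches 11110xxx → 4-byte sequence.
Byte 1: 0xF3 = 11110011, payload 011 (3 bits).
Byte 2: 0xAB = 10101011 (10xxxxxx ✓), payload 101011.
Byte 3: 0x88 = 10001000 (10xxxxxx ✓), payload 001000.
Byte 4: 0x90 = 10010000 (10xxxxxx ✓), payload 010000.
Concatenate: 011101011001000010000 = 0xEB210 (21 bits → U+EB210).

U+EB210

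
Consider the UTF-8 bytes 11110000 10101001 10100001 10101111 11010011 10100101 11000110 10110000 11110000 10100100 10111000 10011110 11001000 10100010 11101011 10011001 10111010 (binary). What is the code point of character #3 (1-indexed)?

Offset 0: leading byte 0xF0 = 11110000 → 4-byte char #1 = F0 A9 A1 AF.
Offset 4: leading byte 0xD3 = 11010011 → 2-byte char #2 = D3 A5.
Offset 6: leading byte 0xC6 = 11000110 → 2-byte char #3 = C6 B0.
Leading byte 0xC6 = 11000110 matches 110xxxxx → 2-byte sequence.
Byte 1: 0xC6 = 11000110, payload 00110 (5 bits).
Byte 2: 0xB0 = 10110000 (10xxxxxx ✓), payload 110000.
Concatenate: 00110110000 = 0x1B0 (11 bits → U+01B0).

U+01B0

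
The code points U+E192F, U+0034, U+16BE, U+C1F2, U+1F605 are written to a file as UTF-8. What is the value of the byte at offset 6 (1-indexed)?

1-indexed offset 6 is 0-indexed offset 5.
U+E192F → 4-byte form F3 A1 A4 AF at offsets 0–3.
U+0034 → 1-byte form 34 at offsets 4–4.
U+16BE → 3-byte form E1 9A BE at offsets 5–7.
Offset 5 falls in char 3's range; it's byte 1 of E1 9A BE = 0xE1.

0xE1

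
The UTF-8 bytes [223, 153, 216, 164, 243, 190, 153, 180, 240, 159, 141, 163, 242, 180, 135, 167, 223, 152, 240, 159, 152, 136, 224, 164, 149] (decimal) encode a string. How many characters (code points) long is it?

8

Byte at offset 0: 0xDF = 11011111 → 2-byte char (#1). Advance 2.
Byte at offset 2: 0xD8 = 11011000 → 2-byte char (#2). Advance 2.
Byte at offset 4: 0xF3 = 11110011 → 4-byte char (#3). Advance 4.
Byte at offset 8: 0xF0 = 11110000 → 4-byte char (#4). Advance 4.
Byte at offset 12: 0xF2 = 11110010 → 4-byte char (#5). Advance 4.
Byte at offset 16: 0xDF = 11011111 → 2-byte char (#6). Advance 2.
Byte at offset 18: 0xF0 = 11110000 → 4-byte char (#7). Advance 4.
Byte at offset 22: 0xE0 = 11100000 → 3-byte char (#8). Advance 3.
Reached end at offset 25 after 8 code points.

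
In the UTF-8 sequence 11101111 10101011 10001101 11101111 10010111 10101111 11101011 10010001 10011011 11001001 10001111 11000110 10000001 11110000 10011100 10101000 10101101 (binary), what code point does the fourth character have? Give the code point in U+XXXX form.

U+024F

Offset 0: leading byte 0xEF = 11101111 → 3-byte char #1 = EF AB 8D.
Offset 3: leading byte 0xEF = 11101111 → 3-byte char #2 = EF 97 AF.
Offset 6: leading byte 0xEB = 11101011 → 3-byte char #3 = EB 91 9B.
Offset 9: leading byte 0xC9 = 11001001 → 2-byte char #4 = C9 8F.
Leading byte 0xC9 = 11001001 matches 110xxxxx → 2-byte sequence.
Byte 1: 0xC9 = 11001001, payload 01001 (5 bits).
Byte 2: 0x8F = 10001111 (10xxxxxx ✓), payload 001111.
Concatenate: 01001001111 = 0x24F (11 bits → U+024F).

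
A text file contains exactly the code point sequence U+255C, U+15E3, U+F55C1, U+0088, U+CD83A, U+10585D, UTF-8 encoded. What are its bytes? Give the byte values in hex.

U+255C: 3-byte form → E2 95 9C.
U+15E3: 3-byte form → E1 97 A3.
U+F55C1: 4-byte form → F3 B5 97 81.
U+0088: 2-byte form → C2 88.
U+CD83A: 4-byte form → F3 8D A0 BA.
U+10585D: 4-byte form → F4 85 A1 9D.
Concatenated (20 bytes): E2 95 9C E1 97 A3 F3 B5 97 81 C2 88 F3 8D A0 BA F4 85 A1 9D.

E2 95 9C E1 97 A3 F3 B5 97 81 C2 88 F3 8D A0 BA F4 85 A1 9D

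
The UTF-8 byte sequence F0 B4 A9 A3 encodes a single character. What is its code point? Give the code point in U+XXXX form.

Leading byte 0xF0 = 11110000 matches 11110xxx → 4-byte sequence.
Byte 1: 0xF0 = 11110000, payload 000 (3 bits).
Byte 2: 0xB4 = 10110100 (10xxxxxx ✓), payload 110100.
Byte 3: 0xA9 = 10101001 (10xxxxxx ✓), payload 101001.
Byte 4: 0xA3 = 10100011 (10xxxxxx ✓), payload 100011.
Concatenate: 000110100101001100011 = 0x34A63 (21 bits → U+34A63).

U+34A63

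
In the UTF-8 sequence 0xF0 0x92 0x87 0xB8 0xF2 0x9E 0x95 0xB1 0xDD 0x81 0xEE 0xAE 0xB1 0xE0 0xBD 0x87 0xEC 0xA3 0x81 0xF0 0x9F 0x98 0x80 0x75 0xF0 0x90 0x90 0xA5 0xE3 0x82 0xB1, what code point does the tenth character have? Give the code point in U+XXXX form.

U+30B1

Offset 0: leading byte 0xF0 = 11110000 → 4-byte char #1 = F0 92 87 B8.
Offset 4: leading byte 0xF2 = 11110010 → 4-byte char #2 = F2 9E 95 B1.
Offset 8: leading byte 0xDD = 11011101 → 2-byte char #3 = DD 81.
Offset 10: leading byte 0xEE = 11101110 → 3-byte char #4 = EE AE B1.
Offset 13: leading byte 0xE0 = 11100000 → 3-byte char #5 = E0 BD 87.
Offset 16: leading byte 0xEC = 11101100 → 3-byte char #6 = EC A3 81.
Offset 19: leading byte 0xF0 = 11110000 → 4-byte char #7 = F0 9F 98 80.
Offset 23: leading byte 0x75 = 01110101 → 1-byte char #8 = 75.
Offset 24: leading byte 0xF0 = 11110000 → 4-byte char #9 = F0 90 90 A5.
Offset 28: leading byte 0xE3 = 11100011 → 3-byte char #10 = E3 82 B1.
Leading byte 0xE3 = 11100011 matches 1110xxxx → 3-byte sequence.
Byte 1: 0xE3 = 11100011, payload 0011 (4 bits).
Byte 2: 0x82 = 10000010 (10xxxxxx ✓), payload 000010.
Byte 3: 0xB1 = 10110001 (10xxxxxx ✓), payload 110001.
Concatenate: 0011000010110001 = 0x30B1 (16 bits → U+30B1).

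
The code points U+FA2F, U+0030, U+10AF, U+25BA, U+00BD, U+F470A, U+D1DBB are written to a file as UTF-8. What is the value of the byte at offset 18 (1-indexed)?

0x91

1-indexed offset 18 is 0-indexed offset 17.
U+FA2F → 3-byte form EF A8 AF at offsets 0–2.
U+0030 → 1-byte form 30 at offsets 3–3.
U+10AF → 3-byte form E1 82 AF at offsets 4–6.
U+25BA → 3-byte form E2 96 BA at offsets 7–9.
U+00BD → 2-byte form C2 BD at offsets 10–11.
U+F470A → 4-byte form F3 B4 9C 8A at offsets 12–15.
U+D1DBB → 4-byte form F3 91 B6 BB at offsets 16–19.
Offset 17 falls in char 7's range; it's byte 2 of F3 91 B6 BB = 0x91.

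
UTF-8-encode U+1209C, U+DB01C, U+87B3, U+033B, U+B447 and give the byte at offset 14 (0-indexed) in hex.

0x91

U+1209C → 4-byte form F0 92 82 9C at offsets 0–3.
U+DB01C → 4-byte form F3 9B 80 9C at offsets 4–7.
U+87B3 → 3-byte form E8 9E B3 at offsets 8–10.
U+033B → 2-byte form CC BB at offsets 11–12.
U+B447 → 3-byte form EB 91 87 at offsets 13–15.
Offset 14 falls in char 5's range; it's byte 2 of EB 91 87 = 0x91.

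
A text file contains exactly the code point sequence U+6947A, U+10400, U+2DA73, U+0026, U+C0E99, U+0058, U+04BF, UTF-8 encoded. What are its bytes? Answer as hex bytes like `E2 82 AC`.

U+6947A: 4-byte form → F1 A9 91 BA.
U+10400: 4-byte form → F0 90 90 80.
U+2DA73: 4-byte form → F0 AD A9 B3.
U+0026: 1-byte form → 26.
U+C0E99: 4-byte form → F3 80 BA 99.
U+0058: 1-byte form → 58.
U+04BF: 2-byte form → D2 BF.
Concatenated (20 bytes): F1 A9 91 BA F0 90 90 80 F0 AD A9 B3 26 F3 80 BA 99 58 D2 BF.

F1 A9 91 BA F0 90 90 80 F0 AD A9 B3 26 F3 80 BA 99 58 D2 BF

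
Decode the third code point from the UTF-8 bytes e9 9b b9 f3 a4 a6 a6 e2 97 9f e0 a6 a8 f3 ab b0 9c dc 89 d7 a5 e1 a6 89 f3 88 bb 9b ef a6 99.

Offset 0: leading byte 0xE9 = 11101001 → 3-byte char #1 = E9 9B B9.
Offset 3: leading byte 0xF3 = 11110011 → 4-byte char #2 = F3 A4 A6 A6.
Offset 7: leading byte 0xE2 = 11100010 → 3-byte char #3 = E2 97 9F.
Leading byte 0xE2 = 11100010 matches 1110xxxx → 3-byte sequence.
Byte 1: 0xE2 = 11100010, payload 0010 (4 bits).
Byte 2: 0x97 = 10010111 (10xxxxxx ✓), payload 010111.
Byte 3: 0x9F = 10011111 (10xxxxxx ✓), payload 011111.
Concatenate: 0010010111011111 = 0x25DF (16 bits → U+25DF).

U+25DF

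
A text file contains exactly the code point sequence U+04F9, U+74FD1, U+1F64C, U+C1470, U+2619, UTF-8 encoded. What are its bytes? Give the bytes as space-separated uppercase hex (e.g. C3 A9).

U+04F9: 2-byte form → D3 B9.
U+74FD1: 4-byte form → F1 B4 BF 91.
U+1F64C: 4-byte form → F0 9F 99 8C.
U+C1470: 4-byte form → F3 81 91 B0.
U+2619: 3-byte form → E2 98 99.
Concatenated (17 bytes): D3 B9 F1 B4 BF 91 F0 9F 99 8C F3 81 91 B0 E2 98 99.

D3 B9 F1 B4 BF 91 F0 9F 99 8C F3 81 91 B0 E2 98 99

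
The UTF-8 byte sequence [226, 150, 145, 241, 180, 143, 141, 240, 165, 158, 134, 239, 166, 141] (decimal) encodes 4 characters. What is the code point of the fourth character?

U+F98D

Offset 0: leading byte 0xE2 = 11100010 → 3-byte char #1 = E2 96 91.
Offset 3: leading byte 0xF1 = 11110001 → 4-byte char #2 = F1 B4 8F 8D.
Offset 7: leading byte 0xF0 = 11110000 → 4-byte char #3 = F0 A5 9E 86.
Offset 11: leading byte 0xEF = 11101111 → 3-byte char #4 = EF A6 8D.
Leading byte 0xEF = 11101111 matches 1110xxxx → 3-byte sequence.
Byte 1: 0xEF = 11101111, payload 1111 (4 bits).
Byte 2: 0xA6 = 10100110 (10xxxxxx ✓), payload 100110.
Byte 3: 0x8D = 10001101 (10xxxxxx ✓), payload 001101.
Concatenate: 1111100110001101 = 0xF98D (16 bits → U+F98D).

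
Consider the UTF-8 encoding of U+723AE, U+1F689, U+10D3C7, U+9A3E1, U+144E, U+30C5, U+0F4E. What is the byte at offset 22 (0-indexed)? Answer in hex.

U+723AE → 4-byte form F1 B2 8E AE at offsets 0–3.
U+1F689 → 4-byte form F0 9F 9A 89 at offsets 4–7.
U+10D3C7 → 4-byte form F4 8D 8F 87 at offsets 8–11.
U+9A3E1 → 4-byte form F2 9A 8F A1 at offsets 12–15.
U+144E → 3-byte form E1 91 8E at offsets 16–18.
U+30C5 → 3-byte form E3 83 85 at offsets 19–21.
U+0F4E → 3-byte form E0 BD 8E at offsets 22–24.
Offset 22 falls in char 7's range; it's byte 1 of E0 BD 8E = 0xE0.

0xE0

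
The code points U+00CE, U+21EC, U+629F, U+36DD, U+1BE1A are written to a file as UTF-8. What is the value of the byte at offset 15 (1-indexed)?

1-indexed offset 15 is 0-indexed offset 14.
U+00CE → 2-byte form C3 8E at offsets 0–1.
U+21EC → 3-byte form E2 87 AC at offsets 2–4.
U+629F → 3-byte form E6 8A 9F at offsets 5–7.
U+36DD → 3-byte form E3 9B 9D at offsets 8–10.
U+1BE1A → 4-byte form F0 9B B8 9A at offsets 11–14.
Offset 14 falls in char 5's range; it's byte 4 of F0 9B B8 9A = 0x9A.

0x9A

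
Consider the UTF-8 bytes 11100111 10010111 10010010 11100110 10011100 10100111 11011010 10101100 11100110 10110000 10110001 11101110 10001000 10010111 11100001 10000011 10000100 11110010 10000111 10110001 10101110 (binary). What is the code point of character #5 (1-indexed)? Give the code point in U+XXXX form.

U+E217

Offset 0: leading byte 0xE7 = 11100111 → 3-byte char #1 = E7 97 92.
Offset 3: leading byte 0xE6 = 11100110 → 3-byte char #2 = E6 9C A7.
Offset 6: leading byte 0xDA = 11011010 → 2-byte char #3 = DA AC.
Offset 8: leading byte 0xE6 = 11100110 → 3-byte char #4 = E6 B0 B1.
Offset 11: leading byte 0xEE = 11101110 → 3-byte char #5 = EE 88 97.
Leading byte 0xEE = 11101110 matches 1110xxxx → 3-byte sequence.
Byte 1: 0xEE = 11101110, payload 1110 (4 bits).
Byte 2: 0x88 = 10001000 (10xxxxxx ✓), payload 001000.
Byte 3: 0x97 = 10010111 (10xxxxxx ✓), payload 010111.
Concatenate: 1110001000010111 = 0xE217 (16 bits → U+E217).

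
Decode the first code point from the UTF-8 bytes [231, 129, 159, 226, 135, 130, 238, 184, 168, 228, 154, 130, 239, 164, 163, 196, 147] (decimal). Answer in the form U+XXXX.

U+705F

Offset 0: leading byte 0xE7 = 11100111 → 3-byte char #1 = E7 81 9F.
Leading byte 0xE7 = 11100111 matches 1110xxxx → 3-byte sequence.
Byte 1: 0xE7 = 11100111, payload 0111 (4 bits).
Byte 2: 0x81 = 10000001 (10xxxxxx ✓), payload 000001.
Byte 3: 0x9F = 10011111 (10xxxxxx ✓), payload 011111.
Concatenate: 0111000001011111 = 0x705F (16 bits → U+705F).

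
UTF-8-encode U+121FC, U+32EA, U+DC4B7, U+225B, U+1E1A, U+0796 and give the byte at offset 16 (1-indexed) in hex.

0xB8

1-indexed offset 16 is 0-indexed offset 15.
U+121FC → 4-byte form F0 92 87 BC at offsets 0–3.
U+32EA → 3-byte form E3 8B AA at offsets 4–6.
U+DC4B7 → 4-byte form F3 9C 92 B7 at offsets 7–10.
U+225B → 3-byte form E2 89 9B at offsets 11–13.
U+1E1A → 3-byte form E1 B8 9A at offsets 14–16.
Offset 15 falls in char 5's range; it's byte 2 of E1 B8 9A = 0xB8.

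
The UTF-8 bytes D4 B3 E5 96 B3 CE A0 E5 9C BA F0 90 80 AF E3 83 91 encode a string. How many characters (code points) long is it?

Byte at offset 0: 0xD4 = 11010100 → 2-byte char (#1). Advance 2.
Byte at offset 2: 0xE5 = 11100101 → 3-byte char (#2). Advance 3.
Byte at offset 5: 0xCE = 11001110 → 2-byte char (#3). Advance 2.
Byte at offset 7: 0xE5 = 11100101 → 3-byte char (#4). Advance 3.
Byte at offset 10: 0xF0 = 11110000 → 4-byte char (#5). Advance 4.
Byte at offset 14: 0xE3 = 11100011 → 3-byte char (#6). Advance 3.
Reached end at offset 17 after 6 code points.

6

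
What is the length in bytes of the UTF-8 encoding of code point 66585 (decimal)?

4

U+10419 = 0x10419. UTF-8 uses 1 byte below 0x80, 2 below 0x800, 3 below 0x10000, 4 up to 0x10FFFF. 0x10419 is in U+10000–U+10FFFF → 4 bytes.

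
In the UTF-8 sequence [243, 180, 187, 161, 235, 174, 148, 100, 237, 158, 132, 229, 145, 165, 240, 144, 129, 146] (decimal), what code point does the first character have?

Offset 0: leading byte 0xF3 = 11110011 → 4-byte char #1 = F3 B4 BB A1.
Leading byte 0xF3 = 11110011 matches 11110xxx → 4-byte sequence.
Byte 1: 0xF3 = 11110011, payload 011 (3 bits).
Byte 2: 0xB4 = 10110100 (10xxxxxx ✓), payload 110100.
Byte 3: 0xBB = 10111011 (10xxxxxx ✓), payload 111011.
Byte 4: 0xA1 = 10100001 (10xxxxxx ✓), payload 100001.
Concatenate: 011110100111011100001 = 0xF4EE1 (21 bits → U+F4EE1).

U+F4EE1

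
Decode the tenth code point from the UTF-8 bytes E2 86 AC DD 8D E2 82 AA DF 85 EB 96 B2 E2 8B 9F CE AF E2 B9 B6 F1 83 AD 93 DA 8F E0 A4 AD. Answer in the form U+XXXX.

U+068F

Offset 0: leading byte 0xE2 = 11100010 → 3-byte char #1 = E2 86 AC.
Offset 3: leading byte 0xDD = 11011101 → 2-byte char #2 = DD 8D.
Offset 5: leading byte 0xE2 = 11100010 → 3-byte char #3 = E2 82 AA.
Offset 8: leading byte 0xDF = 11011111 → 2-byte char #4 = DF 85.
Offset 10: leading byte 0xEB = 11101011 → 3-byte char #5 = EB 96 B2.
Offset 13: leading byte 0xE2 = 11100010 → 3-byte char #6 = E2 8B 9F.
Offset 16: leading byte 0xCE = 11001110 → 2-byte char #7 = CE AF.
Offset 18: leading byte 0xE2 = 11100010 → 3-byte char #8 = E2 B9 B6.
Offset 21: leading byte 0xF1 = 11110001 → 4-byte char #9 = F1 83 AD 93.
Offset 25: leading byte 0xDA = 11011010 → 2-byte char #10 = DA 8F.
Leading byte 0xDA = 11011010 matches 110xxxxx → 2-byte sequence.
Byte 1: 0xDA = 11011010, payload 11010 (5 bits).
Byte 2: 0x8F = 10001111 (10xxxxxx ✓), payload 001111.
Concatenate: 11010001111 = 0x68F (11 bits → U+068F).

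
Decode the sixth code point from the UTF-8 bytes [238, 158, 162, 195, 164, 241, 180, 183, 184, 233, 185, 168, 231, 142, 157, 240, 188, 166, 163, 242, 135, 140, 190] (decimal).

U+3C9A3

Offset 0: leading byte 0xEE = 11101110 → 3-byte char #1 = EE 9E A2.
Offset 3: leading byte 0xC3 = 11000011 → 2-byte char #2 = C3 A4.
Offset 5: leading byte 0xF1 = 11110001 → 4-byte char #3 = F1 B4 B7 B8.
Offset 9: leading byte 0xE9 = 11101001 → 3-byte char #4 = E9 B9 A8.
Offset 12: leading byte 0xE7 = 11100111 → 3-byte char #5 = E7 8E 9D.
Offset 15: leading byte 0xF0 = 11110000 → 4-byte char #6 = F0 BC A6 A3.
Leading byte 0xF0 = 11110000 matches 11110xxx → 4-byte sequence.
Byte 1: 0xF0 = 11110000, payload 000 (3 bits).
Byte 2: 0xBC = 10111100 (10xxxxxx ✓), payload 111100.
Byte 3: 0xA6 = 10100110 (10xxxxxx ✓), payload 100110.
Byte 4: 0xA3 = 10100011 (10xxxxxx ✓), payload 100011.
Concatenate: 000111100100110100011 = 0x3C9A3 (21 bits → U+3C9A3).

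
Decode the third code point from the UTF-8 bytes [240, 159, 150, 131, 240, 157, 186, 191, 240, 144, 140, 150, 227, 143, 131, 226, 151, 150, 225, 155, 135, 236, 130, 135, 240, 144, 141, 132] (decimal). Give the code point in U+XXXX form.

Offset 0: leading byte 0xF0 = 11110000 → 4-byte char #1 = F0 9F 96 83.
Offset 4: leading byte 0xF0 = 11110000 → 4-byte char #2 = F0 9D BA BF.
Offset 8: leading byte 0xF0 = 11110000 → 4-byte char #3 = F0 90 8C 96.
Leading byte 0xF0 = 11110000 matches 11110xxx → 4-byte sequence.
Byte 1: 0xF0 = 11110000, payload 000 (3 bits).
Byte 2: 0x90 = 10010000 (10xxxxxx ✓), payload 010000.
Byte 3: 0x8C = 10001100 (10xxxxxx ✓), payload 001100.
Byte 4: 0x96 = 10010110 (10xxxxxx ✓), payload 010110.
Concatenate: 000010000001100010110 = 0x10316 (21 bits → U+10316).

U+10316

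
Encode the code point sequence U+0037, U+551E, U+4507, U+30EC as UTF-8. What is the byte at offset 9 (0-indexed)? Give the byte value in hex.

U+0037 → 1-byte form 37 at offsets 0–0.
U+551E → 3-byte form E5 94 9E at offsets 1–3.
U+4507 → 3-byte form E4 94 87 at offsets 4–6.
U+30EC → 3-byte form E3 83 AC at offsets 7–9.
Offset 9 falls in char 4's range; it's byte 3 of E3 83 AC = 0xAC.

0xAC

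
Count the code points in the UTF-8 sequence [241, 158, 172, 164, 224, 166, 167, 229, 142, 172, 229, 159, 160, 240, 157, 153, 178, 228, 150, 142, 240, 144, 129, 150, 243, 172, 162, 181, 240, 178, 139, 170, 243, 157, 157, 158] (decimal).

Byte at offset 0: 0xF1 = 11110001 → 4-byte char (#1). Advance 4.
Byte at offset 4: 0xE0 = 11100000 → 3-byte char (#2). Advance 3.
Byte at offset 7: 0xE5 = 11100101 → 3-byte char (#3). Advance 3.
Byte at offset 10: 0xE5 = 11100101 → 3-byte char (#4). Advance 3.
Byte at offset 13: 0xF0 = 11110000 → 4-byte char (#5). Advance 4.
Byte at offset 17: 0xE4 = 11100100 → 3-byte char (#6). Advance 3.
Byte at offset 20: 0xF0 = 11110000 → 4-byte char (#7). Advance 4.
Byte at offset 24: 0xF3 = 11110011 → 4-byte char (#8). Advance 4.
Byte at offset 28: 0xF0 = 11110000 → 4-byte char (#9). Advance 4.
Byte at offset 32: 0xF3 = 11110011 → 4-byte char (#10). Advance 4.
Reached end at offset 36 after 10 code points.

10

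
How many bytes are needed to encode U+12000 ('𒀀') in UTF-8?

4

U+12000 = 0x12000. UTF-8 uses 1 byte below 0x80, 2 below 0x800, 3 below 0x10000, 4 up to 0x10FFFF. 0x12000 is in U+10000–U+10FFFF → 4 bytes.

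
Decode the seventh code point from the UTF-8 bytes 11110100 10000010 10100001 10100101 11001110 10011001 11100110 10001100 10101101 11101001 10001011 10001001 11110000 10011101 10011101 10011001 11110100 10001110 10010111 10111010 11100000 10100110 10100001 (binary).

U+09A1

Offset 0: leading byte 0xF4 = 11110100 → 4-byte char #1 = F4 82 A1 A5.
Offset 4: leading byte 0xCE = 11001110 → 2-byte char #2 = CE 99.
Offset 6: leading byte 0xE6 = 11100110 → 3-byte char #3 = E6 8C AD.
Offset 9: leading byte 0xE9 = 11101001 → 3-byte char #4 = E9 8B 89.
Offset 12: leading byte 0xF0 = 11110000 → 4-byte char #5 = F0 9D 9D 99.
Offset 16: leading byte 0xF4 = 11110100 → 4-byte char #6 = F4 8E 97 BA.
Offset 20: leading byte 0xE0 = 11100000 → 3-byte char #7 = E0 A6 A1.
Leading byte 0xE0 = 11100000 matches 1110xxxx → 3-byte sequence.
Byte 1: 0xE0 = 11100000, payload 0000 (4 bits).
Byte 2: 0xA6 = 10100110 (10xxxxxx ✓), payload 100110.
Byte 3: 0xA1 = 10100001 (10xxxxxx ✓), payload 100001.
Concatenate: 0000100110100001 = 0x9A1 (16 bits → U+09A1).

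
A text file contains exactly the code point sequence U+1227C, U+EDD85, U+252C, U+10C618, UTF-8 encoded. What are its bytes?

F0 92 89 BC F3 AD B6 85 E2 94 AC F4 8C 98 98

U+1227C: 4-byte form → F0 92 89 BC.
U+EDD85: 4-byte form → F3 AD B6 85.
U+252C: 3-byte form → E2 94 AC.
U+10C618: 4-byte form → F4 8C 98 98.
Concatenated (15 bytes): F0 92 89 BC F3 AD B6 85 E2 94 AC F4 8C 98 98.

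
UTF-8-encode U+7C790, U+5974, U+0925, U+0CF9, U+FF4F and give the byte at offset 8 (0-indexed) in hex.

0xA4

U+7C790 → 4-byte form F1 BC 9E 90 at offsets 0–3.
U+5974 → 3-byte form E5 A5 B4 at offsets 4–6.
U+0925 → 3-byte form E0 A4 A5 at offsets 7–9.
Offset 8 falls in char 3's range; it's byte 2 of E0 A4 A5 = 0xA4.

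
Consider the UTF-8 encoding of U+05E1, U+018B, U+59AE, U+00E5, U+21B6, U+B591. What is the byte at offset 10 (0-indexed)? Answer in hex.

U+05E1 → 2-byte form D7 A1 at offsets 0–1.
U+018B → 2-byte form C6 8B at offsets 2–3.
U+59AE → 3-byte form E5 A6 AE at offsets 4–6.
U+00E5 → 2-byte form C3 A5 at offsets 7–8.
U+21B6 → 3-byte form E2 86 B6 at offsets 9–11.
Offset 10 falls in char 5's range; it's byte 2 of E2 86 B6 = 0x86.

0x86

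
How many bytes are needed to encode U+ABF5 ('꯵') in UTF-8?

U+ABF5 = 0xABF5. UTF-8 uses 1 byte below 0x80, 2 below 0x800, 3 below 0x10000, 4 up to 0x10FFFF. 0xABF5 is in U+0800–U+FFFF → 3 bytes.

3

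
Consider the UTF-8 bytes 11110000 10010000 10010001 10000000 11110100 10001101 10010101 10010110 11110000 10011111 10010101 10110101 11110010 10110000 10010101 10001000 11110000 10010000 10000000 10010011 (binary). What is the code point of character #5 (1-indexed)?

Offset 0: leading byte 0xF0 = 11110000 → 4-byte char #1 = F0 90 91 80.
Offset 4: leading byte 0xF4 = 11110100 → 4-byte char #2 = F4 8D 95 96.
Offset 8: leading byte 0xF0 = 11110000 → 4-byte char #3 = F0 9F 95 B5.
Offset 12: leading byte 0xF2 = 11110010 → 4-byte char #4 = F2 B0 95 88.
Offset 16: leading byte 0xF0 = 11110000 → 4-byte char #5 = F0 90 80 93.
Leading byte 0xF0 = 11110000 matches 11110xxx → 4-byte sequence.
Byte 1: 0xF0 = 11110000, payload 000 (3 bits).
Byte 2: 0x90 = 10010000 (10xxxxxx ✓), payload 010000.
Byte 3: 0x80 = 10000000 (10xxxxxx ✓), payload 000000.
Byte 4: 0x93 = 10010011 (10xxxxxx ✓), payload 010011.
Concatenate: 000010000000000010011 = 0x10013 (21 bits → U+10013).

U+10013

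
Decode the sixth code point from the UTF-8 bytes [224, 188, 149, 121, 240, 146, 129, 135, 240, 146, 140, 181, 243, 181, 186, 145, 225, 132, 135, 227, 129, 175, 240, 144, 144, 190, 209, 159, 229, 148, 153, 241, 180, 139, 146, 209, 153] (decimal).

U+1107

Offset 0: leading byte 0xE0 = 11100000 → 3-byte char #1 = E0 BC 95.
Offset 3: leading byte 0x79 = 01111001 → 1-byte char #2 = 79.
Offset 4: leading byte 0xF0 = 11110000 → 4-byte char #3 = F0 92 81 87.
Offset 8: leading byte 0xF0 = 11110000 → 4-byte char #4 = F0 92 8C B5.
Offset 12: leading byte 0xF3 = 11110011 → 4-byte char #5 = F3 B5 BA 91.
Offset 16: leading byte 0xE1 = 11100001 → 3-byte char #6 = E1 84 87.
Leading byte 0xE1 = 11100001 matches 1110xxxx → 3-byte sequence.
Byte 1: 0xE1 = 11100001, payload 0001 (4 bits).
Byte 2: 0x84 = 10000100 (10xxxxxx ✓), payload 000100.
Byte 3: 0x87 = 10000111 (10xxxxxx ✓), payload 000111.
Concatenate: 0001000100000111 = 0x1107 (16 bits → U+1107).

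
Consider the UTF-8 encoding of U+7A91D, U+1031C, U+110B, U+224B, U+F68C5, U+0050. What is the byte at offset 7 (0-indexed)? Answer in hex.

0x9C

U+7A91D → 4-byte form F1 BA A4 9D at offsets 0–3.
U+1031C → 4-byte form F0 90 8C 9C at offsets 4–7.
Offset 7 falls in char 2's range; it's byte 4 of F0 90 8C 9C = 0x9C.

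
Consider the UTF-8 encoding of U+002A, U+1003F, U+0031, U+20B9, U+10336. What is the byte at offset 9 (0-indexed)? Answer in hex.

U+002A → 1-byte form 2A at offsets 0–0.
U+1003F → 4-byte form F0 90 80 BF at offsets 1–4.
U+0031 → 1-byte form 31 at offsets 5–5.
U+20B9 → 3-byte form E2 82 B9 at offsets 6–8.
U+10336 → 4-byte form F0 90 8C B6 at offsets 9–12.
Offset 9 falls in char 5's range; it's byte 1 of F0 90 8C B6 = 0xF0.

0xF0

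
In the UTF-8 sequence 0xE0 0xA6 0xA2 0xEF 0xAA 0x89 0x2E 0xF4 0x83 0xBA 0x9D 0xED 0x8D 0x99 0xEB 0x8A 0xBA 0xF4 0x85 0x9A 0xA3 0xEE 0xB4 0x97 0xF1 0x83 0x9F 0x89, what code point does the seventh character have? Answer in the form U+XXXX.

U+1056A3

Offset 0: leading byte 0xE0 = 11100000 → 3-byte char #1 = E0 A6 A2.
Offset 3: leading byte 0xEF = 11101111 → 3-byte char #2 = EF AA 89.
Offset 6: leading byte 0x2E = 00101110 → 1-byte char #3 = 2E.
Offset 7: leading byte 0xF4 = 11110100 → 4-byte char #4 = F4 83 BA 9D.
Offset 11: leading byte 0xED = 11101101 → 3-byte char #5 = ED 8D 99.
Offset 14: leading byte 0xEB = 11101011 → 3-byte char #6 = EB 8A BA.
Offset 17: leading byte 0xF4 = 11110100 → 4-byte char #7 = F4 85 9A A3.
Leading byte 0xF4 = 11110100 matches 11110xxx → 4-byte sequence.
Byte 1: 0xF4 = 11110100, payload 100 (3 bits).
Byte 2: 0x85 = 10000101 (10xxxxxx ✓), payload 000101.
Byte 3: 0x9A = 10011010 (10xxxxxx ✓), payload 011010.
Byte 4: 0xA3 = 10100011 (10xxxxxx ✓), payload 100011.
Concatenate: 100000101011010100011 = 0x1056A3 (21 bits → U+1056A3).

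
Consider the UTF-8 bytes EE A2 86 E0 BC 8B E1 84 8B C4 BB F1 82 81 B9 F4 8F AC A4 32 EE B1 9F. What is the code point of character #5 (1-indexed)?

U+42079

Offset 0: leading byte 0xEE = 11101110 → 3-byte char #1 = EE A2 86.
Offset 3: leading byte 0xE0 = 11100000 → 3-byte char #2 = E0 BC 8B.
Offset 6: leading byte 0xE1 = 11100001 → 3-byte char #3 = E1 84 8B.
Offset 9: leading byte 0xC4 = 11000100 → 2-byte char #4 = C4 BB.
Offset 11: leading byte 0xF1 = 11110001 → 4-byte char #5 = F1 82 81 B9.
Leading byte 0xF1 = 11110001 matches 11110xxx → 4-byte sequence.
Byte 1: 0xF1 = 11110001, payload 001 (3 bits).
Byte 2: 0x82 = 10000010 (10xxxxxx ✓), payload 000010.
Byte 3: 0x81 = 10000001 (10xxxxxx ✓), payload 000001.
Byte 4: 0xB9 = 10111001 (10xxxxxx ✓), payload 111001.
Concatenate: 001000010000001111001 = 0x42079 (21 bits → U+42079).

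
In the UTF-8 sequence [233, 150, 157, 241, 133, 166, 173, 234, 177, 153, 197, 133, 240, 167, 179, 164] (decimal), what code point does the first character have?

Offset 0: leading byte 0xE9 = 11101001 → 3-byte char #1 = E9 96 9D.
Leading byte 0xE9 = 11101001 matches 1110xxxx → 3-byte sequence.
Byte 1: 0xE9 = 11101001, payload 1001 (4 bits).
Byte 2: 0x96 = 10010110 (10xxxxxx ✓), payload 010110.
Byte 3: 0x9D = 10011101 (10xxxxxx ✓), payload 011101.
Concatenate: 1001010110011101 = 0x959D (16 bits → U+959D).

U+959D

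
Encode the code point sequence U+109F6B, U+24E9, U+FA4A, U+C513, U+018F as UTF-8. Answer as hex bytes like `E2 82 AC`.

F4 89 BD AB E2 93 A9 EF A9 8A EC 94 93 C6 8F

U+109F6B: 4-byte form → F4 89 BD AB.
U+24E9: 3-byte form → E2 93 A9.
U+FA4A: 3-byte form → EF A9 8A.
U+C513: 3-byte form → EC 94 93.
U+018F: 2-byte form → C6 8F.
Concatenated (15 bytes): F4 89 BD AB E2 93 A9 EF A9 8A EC 94 93 C6 8F.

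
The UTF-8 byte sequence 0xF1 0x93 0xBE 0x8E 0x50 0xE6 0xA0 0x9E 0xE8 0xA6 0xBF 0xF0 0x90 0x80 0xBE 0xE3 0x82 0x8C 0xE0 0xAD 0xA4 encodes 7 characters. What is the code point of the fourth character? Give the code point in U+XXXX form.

U+89BF

Offset 0: leading byte 0xF1 = 11110001 → 4-byte char #1 = F1 93 BE 8E.
Offset 4: leading byte 0x50 = 01010000 → 1-byte char #2 = 50.
Offset 5: leading byte 0xE6 = 11100110 → 3-byte char #3 = E6 A0 9E.
Offset 8: leading byte 0xE8 = 11101000 → 3-byte char #4 = E8 A6 BF.
Leading byte 0xE8 = 11101000 matches 1110xxxx → 3-byte sequence.
Byte 1: 0xE8 = 11101000, payload 1000 (4 bits).
Byte 2: 0xA6 = 10100110 (10xxxxxx ✓), payload 100110.
Byte 3: 0xBF = 10111111 (10xxxxxx ✓), payload 111111.
Concatenate: 1000100110111111 = 0x89BF (16 bits → U+89BF).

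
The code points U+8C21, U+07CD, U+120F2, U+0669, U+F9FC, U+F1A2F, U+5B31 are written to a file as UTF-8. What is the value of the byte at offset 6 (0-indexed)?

0x92

U+8C21 → 3-byte form E8 B0 A1 at offsets 0–2.
U+07CD → 2-byte form DF 8D at offsets 3–4.
U+120F2 → 4-byte form F0 92 83 B2 at offsets 5–8.
Offset 6 falls in char 3's range; it's byte 2 of F0 92 83 B2 = 0x92.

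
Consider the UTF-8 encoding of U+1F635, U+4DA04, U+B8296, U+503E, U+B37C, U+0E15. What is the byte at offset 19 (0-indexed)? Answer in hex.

U+1F635 → 4-byte form F0 9F 98 B5 at offsets 0–3.
U+4DA04 → 4-byte form F1 8D A8 84 at offsets 4–7.
U+B8296 → 4-byte form F2 B8 8A 96 at offsets 8–11.
U+503E → 3-byte form E5 80 BE at offsets 12–14.
U+B37C → 3-byte form EB 8D BC at offsets 15–17.
U+0E15 → 3-byte form E0 B8 95 at offsets 18–20.
Offset 19 falls in char 6's range; it's byte 2 of E0 B8 95 = 0xB8.

0xB8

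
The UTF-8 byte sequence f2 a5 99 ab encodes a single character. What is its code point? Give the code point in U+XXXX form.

U+A566B

Leading byte 0xF2 = 11110010 matches 11110xxx → 4-byte sequence.
Byte 1: 0xF2 = 11110010, payload 010 (3 bits).
Byte 2: 0xA5 = 10100101 (10xxxxxx ✓), payload 100101.
Byte 3: 0x99 = 10011001 (10xxxxxx ✓), payload 011001.
Byte 4: 0xAB = 10101011 (10xxxxxx ✓), payload 101011.
Concatenate: 010100101011001101011 = 0xA566B (21 bits → U+A566B).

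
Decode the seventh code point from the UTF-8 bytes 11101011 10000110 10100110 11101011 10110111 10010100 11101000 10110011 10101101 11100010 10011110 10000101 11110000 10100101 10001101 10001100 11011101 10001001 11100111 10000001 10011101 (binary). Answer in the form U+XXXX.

U+705D

Offset 0: leading byte 0xEB = 11101011 → 3-byte char #1 = EB 86 A6.
Offset 3: leading byte 0xEB = 11101011 → 3-byte char #2 = EB B7 94.
Offset 6: leading byte 0xE8 = 11101000 → 3-byte char #3 = E8 B3 AD.
Offset 9: leading byte 0xE2 = 11100010 → 3-byte char #4 = E2 9E 85.
Offset 12: leading byte 0xF0 = 11110000 → 4-byte char #5 = F0 A5 8D 8C.
Offset 16: leading byte 0xDD = 11011101 → 2-byte char #6 = DD 89.
Offset 18: leading byte 0xE7 = 11100111 → 3-byte char #7 = E7 81 9D.
Leading byte 0xE7 = 11100111 matches 1110xxxx → 3-byte sequence.
Byte 1: 0xE7 = 11100111, payload 0111 (4 bits).
Byte 2: 0x81 = 10000001 (10xxxxxx ✓), payload 000001.
Byte 3: 0x9D = 10011101 (10xxxxxx ✓), payload 011101.
Concatenate: 0111000001011101 = 0x705D (16 bits → U+705D).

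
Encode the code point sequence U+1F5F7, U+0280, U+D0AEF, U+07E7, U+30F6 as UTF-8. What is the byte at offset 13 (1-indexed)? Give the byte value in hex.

0xE3

1-indexed offset 13 is 0-indexed offset 12.
U+1F5F7 → 4-byte form F0 9F 97 B7 at offsets 0–3.
U+0280 → 2-byte form CA 80 at offsets 4–5.
U+D0AEF → 4-byte form F3 90 AB AF at offsets 6–9.
U+07E7 → 2-byte form DF A7 at offsets 10–11.
U+30F6 → 3-byte form E3 83 B6 at offsets 12–14.
Offset 12 falls in char 5's range; it's byte 1 of E3 83 B6 = 0xE3.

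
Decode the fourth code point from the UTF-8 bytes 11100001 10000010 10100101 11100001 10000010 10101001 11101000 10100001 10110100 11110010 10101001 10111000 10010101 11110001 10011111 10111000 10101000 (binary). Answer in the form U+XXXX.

U+A9E15

Offset 0: leading byte 0xE1 = 11100001 → 3-byte char #1 = E1 82 A5.
Offset 3: leading byte 0xE1 = 11100001 → 3-byte char #2 = E1 82 A9.
Offset 6: leading byte 0xE8 = 11101000 → 3-byte char #3 = E8 A1 B4.
Offset 9: leading byte 0xF2 = 11110010 → 4-byte char #4 = F2 A9 B8 95.
Leading byte 0xF2 = 11110010 matches 11110xxx → 4-byte sequence.
Byte 1: 0xF2 = 11110010, payload 010 (3 bits).
Byte 2: 0xA9 = 10101001 (10xxxxxx ✓), payload 101001.
Byte 3: 0xB8 = 10111000 (10xxxxxx ✓), payload 111000.
Byte 4: 0x95 = 10010101 (10xxxxxx ✓), payload 010101.
Concatenate: 010101001111000010101 = 0xA9E15 (21 bits → U+A9E15).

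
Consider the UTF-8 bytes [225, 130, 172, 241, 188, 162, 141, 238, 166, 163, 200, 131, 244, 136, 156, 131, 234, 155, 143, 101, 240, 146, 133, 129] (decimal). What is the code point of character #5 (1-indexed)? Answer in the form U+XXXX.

Offset 0: leading byte 0xE1 = 11100001 → 3-byte char #1 = E1 82 AC.
Offset 3: leading byte 0xF1 = 11110001 → 4-byte char #2 = F1 BC A2 8D.
Offset 7: leading byte 0xEE = 11101110 → 3-byte char #3 = EE A6 A3.
Offset 10: leading byte 0xC8 = 11001000 → 2-byte char #4 = C8 83.
Offset 12: leading byte 0xF4 = 11110100 → 4-byte char #5 = F4 88 9C 83.
Leading byte 0xF4 = 11110100 matches 11110xxx → 4-byte sequence.
Byte 1: 0xF4 = 11110100, payload 100 (3 bits).
Byte 2: 0x88 = 10001000 (10xxxxxx ✓), payload 001000.
Byte 3: 0x9C = 10011100 (10xxxxxx ✓), payload 011100.
Byte 4: 0x83 = 10000011 (10xxxxxx ✓), payload 000011.
Concatenate: 100001000011100000011 = 0x108703 (21 bits → U+108703).

U+108703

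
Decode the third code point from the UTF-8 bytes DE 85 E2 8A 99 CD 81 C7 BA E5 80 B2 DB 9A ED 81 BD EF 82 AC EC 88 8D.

U+0341

Offset 0: leading byte 0xDE = 11011110 → 2-byte char #1 = DE 85.
Offset 2: leading byte 0xE2 = 11100010 → 3-byte char #2 = E2 8A 99.
Offset 5: leading byte 0xCD = 11001101 → 2-byte char #3 = CD 81.
Leading byte 0xCD = 11001101 matches 110xxxxx → 2-byte sequence.
Byte 1: 0xCD = 11001101, payload 01101 (5 bits).
Byte 2: 0x81 = 10000001 (10xxxxxx ✓), payload 000001.
Concatenate: 01101000001 = 0x341 (11 bits → U+0341).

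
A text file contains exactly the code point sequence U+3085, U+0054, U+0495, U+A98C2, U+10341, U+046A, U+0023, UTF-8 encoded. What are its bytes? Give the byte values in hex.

E3 82 85 54 D2 95 F2 A9 A3 82 F0 90 8D 81 D1 AA 23

U+3085: 3-byte form → E3 82 85.
U+0054: 1-byte form → 54.
U+0495: 2-byte form → D2 95.
U+A98C2: 4-byte form → F2 A9 A3 82.
U+10341: 4-byte form → F0 90 8D 81.
U+046A: 2-byte form → D1 AA.
U+0023: 1-byte form → 23.
Concatenated (17 bytes): E3 82 85 54 D2 95 F2 A9 A3 82 F0 90 8D 81 D1 AA 23.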